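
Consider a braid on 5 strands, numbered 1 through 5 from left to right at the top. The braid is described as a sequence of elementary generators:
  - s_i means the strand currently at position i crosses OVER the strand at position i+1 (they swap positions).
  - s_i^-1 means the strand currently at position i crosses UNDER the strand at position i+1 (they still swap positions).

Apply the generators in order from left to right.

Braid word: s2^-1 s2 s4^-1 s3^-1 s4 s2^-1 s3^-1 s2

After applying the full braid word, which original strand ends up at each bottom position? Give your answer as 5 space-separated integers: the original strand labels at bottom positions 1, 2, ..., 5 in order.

Gen 1 (s2^-1): strand 2 crosses under strand 3. Perm now: [1 3 2 4 5]
Gen 2 (s2): strand 3 crosses over strand 2. Perm now: [1 2 3 4 5]
Gen 3 (s4^-1): strand 4 crosses under strand 5. Perm now: [1 2 3 5 4]
Gen 4 (s3^-1): strand 3 crosses under strand 5. Perm now: [1 2 5 3 4]
Gen 5 (s4): strand 3 crosses over strand 4. Perm now: [1 2 5 4 3]
Gen 6 (s2^-1): strand 2 crosses under strand 5. Perm now: [1 5 2 4 3]
Gen 7 (s3^-1): strand 2 crosses under strand 4. Perm now: [1 5 4 2 3]
Gen 8 (s2): strand 5 crosses over strand 4. Perm now: [1 4 5 2 3]

Answer: 1 4 5 2 3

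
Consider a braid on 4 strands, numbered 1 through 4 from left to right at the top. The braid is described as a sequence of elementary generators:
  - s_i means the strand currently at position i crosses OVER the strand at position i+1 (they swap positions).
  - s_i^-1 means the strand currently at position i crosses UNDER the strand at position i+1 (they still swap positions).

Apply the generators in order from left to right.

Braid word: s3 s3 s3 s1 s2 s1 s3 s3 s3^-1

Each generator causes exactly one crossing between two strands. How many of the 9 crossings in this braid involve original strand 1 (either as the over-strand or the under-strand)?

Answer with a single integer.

Answer: 5

Derivation:
Gen 1: crossing 3x4. Involves strand 1? no. Count so far: 0
Gen 2: crossing 4x3. Involves strand 1? no. Count so far: 0
Gen 3: crossing 3x4. Involves strand 1? no. Count so far: 0
Gen 4: crossing 1x2. Involves strand 1? yes. Count so far: 1
Gen 5: crossing 1x4. Involves strand 1? yes. Count so far: 2
Gen 6: crossing 2x4. Involves strand 1? no. Count so far: 2
Gen 7: crossing 1x3. Involves strand 1? yes. Count so far: 3
Gen 8: crossing 3x1. Involves strand 1? yes. Count so far: 4
Gen 9: crossing 1x3. Involves strand 1? yes. Count so far: 5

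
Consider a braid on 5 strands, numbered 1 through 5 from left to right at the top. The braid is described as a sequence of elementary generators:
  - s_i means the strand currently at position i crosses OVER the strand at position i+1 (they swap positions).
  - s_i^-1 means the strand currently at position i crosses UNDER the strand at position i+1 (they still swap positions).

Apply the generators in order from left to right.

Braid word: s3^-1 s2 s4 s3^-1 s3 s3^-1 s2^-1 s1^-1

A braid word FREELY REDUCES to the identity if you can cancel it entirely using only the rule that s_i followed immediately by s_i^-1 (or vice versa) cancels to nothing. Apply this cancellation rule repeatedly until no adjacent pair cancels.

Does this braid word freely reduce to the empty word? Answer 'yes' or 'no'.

Answer: no

Derivation:
Gen 1 (s3^-1): push. Stack: [s3^-1]
Gen 2 (s2): push. Stack: [s3^-1 s2]
Gen 3 (s4): push. Stack: [s3^-1 s2 s4]
Gen 4 (s3^-1): push. Stack: [s3^-1 s2 s4 s3^-1]
Gen 5 (s3): cancels prior s3^-1. Stack: [s3^-1 s2 s4]
Gen 6 (s3^-1): push. Stack: [s3^-1 s2 s4 s3^-1]
Gen 7 (s2^-1): push. Stack: [s3^-1 s2 s4 s3^-1 s2^-1]
Gen 8 (s1^-1): push. Stack: [s3^-1 s2 s4 s3^-1 s2^-1 s1^-1]
Reduced word: s3^-1 s2 s4 s3^-1 s2^-1 s1^-1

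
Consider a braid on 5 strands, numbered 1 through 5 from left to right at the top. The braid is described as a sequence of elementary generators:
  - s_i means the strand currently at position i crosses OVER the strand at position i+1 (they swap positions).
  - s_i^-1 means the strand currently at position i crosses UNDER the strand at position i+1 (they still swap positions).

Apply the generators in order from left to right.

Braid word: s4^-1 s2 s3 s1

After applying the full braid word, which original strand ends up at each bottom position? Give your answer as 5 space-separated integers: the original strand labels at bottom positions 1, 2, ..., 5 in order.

Gen 1 (s4^-1): strand 4 crosses under strand 5. Perm now: [1 2 3 5 4]
Gen 2 (s2): strand 2 crosses over strand 3. Perm now: [1 3 2 5 4]
Gen 3 (s3): strand 2 crosses over strand 5. Perm now: [1 3 5 2 4]
Gen 4 (s1): strand 1 crosses over strand 3. Perm now: [3 1 5 2 4]

Answer: 3 1 5 2 4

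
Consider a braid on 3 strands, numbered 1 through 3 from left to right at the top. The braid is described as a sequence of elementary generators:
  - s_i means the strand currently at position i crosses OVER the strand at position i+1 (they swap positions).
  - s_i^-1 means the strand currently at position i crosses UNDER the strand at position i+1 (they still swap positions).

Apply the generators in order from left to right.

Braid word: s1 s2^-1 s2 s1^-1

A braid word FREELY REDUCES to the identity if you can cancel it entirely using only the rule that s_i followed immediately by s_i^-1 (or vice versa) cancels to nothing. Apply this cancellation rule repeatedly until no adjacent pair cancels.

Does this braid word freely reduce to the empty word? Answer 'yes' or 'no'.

Answer: yes

Derivation:
Gen 1 (s1): push. Stack: [s1]
Gen 2 (s2^-1): push. Stack: [s1 s2^-1]
Gen 3 (s2): cancels prior s2^-1. Stack: [s1]
Gen 4 (s1^-1): cancels prior s1. Stack: []
Reduced word: (empty)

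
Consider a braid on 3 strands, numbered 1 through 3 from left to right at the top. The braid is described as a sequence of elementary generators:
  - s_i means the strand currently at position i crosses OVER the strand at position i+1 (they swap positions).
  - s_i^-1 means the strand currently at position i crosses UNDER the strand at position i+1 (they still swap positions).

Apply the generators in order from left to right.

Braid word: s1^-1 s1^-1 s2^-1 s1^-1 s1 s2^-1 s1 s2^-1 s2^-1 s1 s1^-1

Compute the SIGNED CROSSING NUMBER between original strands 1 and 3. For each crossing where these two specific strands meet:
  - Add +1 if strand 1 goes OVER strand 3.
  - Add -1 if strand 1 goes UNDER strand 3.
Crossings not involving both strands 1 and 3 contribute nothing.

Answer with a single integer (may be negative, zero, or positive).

Gen 1: crossing 1x2. Both 1&3? no. Sum: 0
Gen 2: crossing 2x1. Both 1&3? no. Sum: 0
Gen 3: crossing 2x3. Both 1&3? no. Sum: 0
Gen 4: 1 under 3. Both 1&3? yes. Contrib: -1. Sum: -1
Gen 5: 3 over 1. Both 1&3? yes. Contrib: -1. Sum: -2
Gen 6: crossing 3x2. Both 1&3? no. Sum: -2
Gen 7: crossing 1x2. Both 1&3? no. Sum: -2
Gen 8: 1 under 3. Both 1&3? yes. Contrib: -1. Sum: -3
Gen 9: 3 under 1. Both 1&3? yes. Contrib: +1. Sum: -2
Gen 10: crossing 2x1. Both 1&3? no. Sum: -2
Gen 11: crossing 1x2. Both 1&3? no. Sum: -2

Answer: -2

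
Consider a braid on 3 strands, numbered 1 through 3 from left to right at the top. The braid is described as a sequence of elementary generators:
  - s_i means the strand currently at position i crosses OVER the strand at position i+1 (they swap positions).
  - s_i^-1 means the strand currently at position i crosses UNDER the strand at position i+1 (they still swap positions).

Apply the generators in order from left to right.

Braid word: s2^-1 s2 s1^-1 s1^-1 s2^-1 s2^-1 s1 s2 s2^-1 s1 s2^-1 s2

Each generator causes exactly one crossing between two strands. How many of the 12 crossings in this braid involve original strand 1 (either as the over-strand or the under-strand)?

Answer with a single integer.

Gen 1: crossing 2x3. Involves strand 1? no. Count so far: 0
Gen 2: crossing 3x2. Involves strand 1? no. Count so far: 0
Gen 3: crossing 1x2. Involves strand 1? yes. Count so far: 1
Gen 4: crossing 2x1. Involves strand 1? yes. Count so far: 2
Gen 5: crossing 2x3. Involves strand 1? no. Count so far: 2
Gen 6: crossing 3x2. Involves strand 1? no. Count so far: 2
Gen 7: crossing 1x2. Involves strand 1? yes. Count so far: 3
Gen 8: crossing 1x3. Involves strand 1? yes. Count so far: 4
Gen 9: crossing 3x1. Involves strand 1? yes. Count so far: 5
Gen 10: crossing 2x1. Involves strand 1? yes. Count so far: 6
Gen 11: crossing 2x3. Involves strand 1? no. Count so far: 6
Gen 12: crossing 3x2. Involves strand 1? no. Count so far: 6

Answer: 6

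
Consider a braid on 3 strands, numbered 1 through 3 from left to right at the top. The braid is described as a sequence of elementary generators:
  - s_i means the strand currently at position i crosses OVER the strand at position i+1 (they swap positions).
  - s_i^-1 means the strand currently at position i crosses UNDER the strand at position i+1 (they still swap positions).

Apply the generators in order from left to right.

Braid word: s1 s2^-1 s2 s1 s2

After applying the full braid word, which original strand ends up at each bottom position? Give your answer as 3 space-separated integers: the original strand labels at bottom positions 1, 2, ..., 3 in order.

Gen 1 (s1): strand 1 crosses over strand 2. Perm now: [2 1 3]
Gen 2 (s2^-1): strand 1 crosses under strand 3. Perm now: [2 3 1]
Gen 3 (s2): strand 3 crosses over strand 1. Perm now: [2 1 3]
Gen 4 (s1): strand 2 crosses over strand 1. Perm now: [1 2 3]
Gen 5 (s2): strand 2 crosses over strand 3. Perm now: [1 3 2]

Answer: 1 3 2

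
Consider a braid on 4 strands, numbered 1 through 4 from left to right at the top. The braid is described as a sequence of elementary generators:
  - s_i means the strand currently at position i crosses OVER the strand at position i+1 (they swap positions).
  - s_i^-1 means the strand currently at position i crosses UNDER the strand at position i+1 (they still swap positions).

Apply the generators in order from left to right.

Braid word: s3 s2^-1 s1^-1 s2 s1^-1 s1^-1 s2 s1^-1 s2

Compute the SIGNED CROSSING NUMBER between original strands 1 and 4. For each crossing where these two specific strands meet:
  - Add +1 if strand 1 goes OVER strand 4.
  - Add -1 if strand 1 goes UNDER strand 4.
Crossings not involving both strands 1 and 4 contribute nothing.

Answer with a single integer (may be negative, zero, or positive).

Gen 1: crossing 3x4. Both 1&4? no. Sum: 0
Gen 2: crossing 2x4. Both 1&4? no. Sum: 0
Gen 3: 1 under 4. Both 1&4? yes. Contrib: -1. Sum: -1
Gen 4: crossing 1x2. Both 1&4? no. Sum: -1
Gen 5: crossing 4x2. Both 1&4? no. Sum: -1
Gen 6: crossing 2x4. Both 1&4? no. Sum: -1
Gen 7: crossing 2x1. Both 1&4? no. Sum: -1
Gen 8: 4 under 1. Both 1&4? yes. Contrib: +1. Sum: 0
Gen 9: crossing 4x2. Both 1&4? no. Sum: 0

Answer: 0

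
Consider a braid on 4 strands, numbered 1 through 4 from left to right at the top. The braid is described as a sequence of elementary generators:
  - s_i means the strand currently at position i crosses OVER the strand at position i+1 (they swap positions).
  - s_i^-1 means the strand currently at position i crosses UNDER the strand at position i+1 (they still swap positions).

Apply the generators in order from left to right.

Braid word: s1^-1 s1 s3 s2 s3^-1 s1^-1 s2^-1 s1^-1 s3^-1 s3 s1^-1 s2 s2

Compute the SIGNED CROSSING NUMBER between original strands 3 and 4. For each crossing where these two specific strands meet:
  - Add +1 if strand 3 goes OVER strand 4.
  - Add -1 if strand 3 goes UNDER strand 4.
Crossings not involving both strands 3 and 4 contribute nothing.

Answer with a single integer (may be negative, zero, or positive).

Gen 1: crossing 1x2. Both 3&4? no. Sum: 0
Gen 2: crossing 2x1. Both 3&4? no. Sum: 0
Gen 3: 3 over 4. Both 3&4? yes. Contrib: +1. Sum: 1
Gen 4: crossing 2x4. Both 3&4? no. Sum: 1
Gen 5: crossing 2x3. Both 3&4? no. Sum: 1
Gen 6: crossing 1x4. Both 3&4? no. Sum: 1
Gen 7: crossing 1x3. Both 3&4? no. Sum: 1
Gen 8: 4 under 3. Both 3&4? yes. Contrib: +1. Sum: 2
Gen 9: crossing 1x2. Both 3&4? no. Sum: 2
Gen 10: crossing 2x1. Both 3&4? no. Sum: 2
Gen 11: 3 under 4. Both 3&4? yes. Contrib: -1. Sum: 1
Gen 12: crossing 3x1. Both 3&4? no. Sum: 1
Gen 13: crossing 1x3. Both 3&4? no. Sum: 1

Answer: 1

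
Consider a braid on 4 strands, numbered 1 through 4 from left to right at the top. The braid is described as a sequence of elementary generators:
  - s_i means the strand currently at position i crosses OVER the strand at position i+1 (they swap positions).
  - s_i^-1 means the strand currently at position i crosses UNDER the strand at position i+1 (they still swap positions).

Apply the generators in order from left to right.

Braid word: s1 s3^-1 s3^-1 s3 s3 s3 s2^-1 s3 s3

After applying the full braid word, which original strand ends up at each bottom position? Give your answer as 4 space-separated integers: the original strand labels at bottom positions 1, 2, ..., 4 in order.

Answer: 2 4 1 3

Derivation:
Gen 1 (s1): strand 1 crosses over strand 2. Perm now: [2 1 3 4]
Gen 2 (s3^-1): strand 3 crosses under strand 4. Perm now: [2 1 4 3]
Gen 3 (s3^-1): strand 4 crosses under strand 3. Perm now: [2 1 3 4]
Gen 4 (s3): strand 3 crosses over strand 4. Perm now: [2 1 4 3]
Gen 5 (s3): strand 4 crosses over strand 3. Perm now: [2 1 3 4]
Gen 6 (s3): strand 3 crosses over strand 4. Perm now: [2 1 4 3]
Gen 7 (s2^-1): strand 1 crosses under strand 4. Perm now: [2 4 1 3]
Gen 8 (s3): strand 1 crosses over strand 3. Perm now: [2 4 3 1]
Gen 9 (s3): strand 3 crosses over strand 1. Perm now: [2 4 1 3]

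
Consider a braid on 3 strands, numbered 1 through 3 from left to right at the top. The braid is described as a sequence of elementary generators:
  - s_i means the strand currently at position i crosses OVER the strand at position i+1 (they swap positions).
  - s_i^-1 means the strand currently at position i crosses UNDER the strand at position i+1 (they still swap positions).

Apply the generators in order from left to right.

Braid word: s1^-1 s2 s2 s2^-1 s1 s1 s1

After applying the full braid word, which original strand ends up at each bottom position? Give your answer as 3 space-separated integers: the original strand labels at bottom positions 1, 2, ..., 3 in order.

Gen 1 (s1^-1): strand 1 crosses under strand 2. Perm now: [2 1 3]
Gen 2 (s2): strand 1 crosses over strand 3. Perm now: [2 3 1]
Gen 3 (s2): strand 3 crosses over strand 1. Perm now: [2 1 3]
Gen 4 (s2^-1): strand 1 crosses under strand 3. Perm now: [2 3 1]
Gen 5 (s1): strand 2 crosses over strand 3. Perm now: [3 2 1]
Gen 6 (s1): strand 3 crosses over strand 2. Perm now: [2 3 1]
Gen 7 (s1): strand 2 crosses over strand 3. Perm now: [3 2 1]

Answer: 3 2 1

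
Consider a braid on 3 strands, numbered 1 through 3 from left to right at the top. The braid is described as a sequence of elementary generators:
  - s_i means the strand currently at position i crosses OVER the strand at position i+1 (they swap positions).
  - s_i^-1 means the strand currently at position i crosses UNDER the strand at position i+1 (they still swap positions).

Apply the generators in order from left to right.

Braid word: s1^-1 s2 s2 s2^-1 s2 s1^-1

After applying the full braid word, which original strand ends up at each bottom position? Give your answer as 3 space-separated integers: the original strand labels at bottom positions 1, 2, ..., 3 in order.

Gen 1 (s1^-1): strand 1 crosses under strand 2. Perm now: [2 1 3]
Gen 2 (s2): strand 1 crosses over strand 3. Perm now: [2 3 1]
Gen 3 (s2): strand 3 crosses over strand 1. Perm now: [2 1 3]
Gen 4 (s2^-1): strand 1 crosses under strand 3. Perm now: [2 3 1]
Gen 5 (s2): strand 3 crosses over strand 1. Perm now: [2 1 3]
Gen 6 (s1^-1): strand 2 crosses under strand 1. Perm now: [1 2 3]

Answer: 1 2 3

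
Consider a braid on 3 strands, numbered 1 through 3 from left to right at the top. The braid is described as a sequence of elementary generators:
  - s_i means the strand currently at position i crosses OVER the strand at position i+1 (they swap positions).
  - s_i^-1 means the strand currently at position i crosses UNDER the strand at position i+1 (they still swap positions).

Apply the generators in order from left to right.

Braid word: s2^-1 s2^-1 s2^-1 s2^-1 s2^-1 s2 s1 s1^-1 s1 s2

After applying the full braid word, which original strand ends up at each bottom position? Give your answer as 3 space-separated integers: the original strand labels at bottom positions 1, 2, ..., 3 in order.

Answer: 2 3 1

Derivation:
Gen 1 (s2^-1): strand 2 crosses under strand 3. Perm now: [1 3 2]
Gen 2 (s2^-1): strand 3 crosses under strand 2. Perm now: [1 2 3]
Gen 3 (s2^-1): strand 2 crosses under strand 3. Perm now: [1 3 2]
Gen 4 (s2^-1): strand 3 crosses under strand 2. Perm now: [1 2 3]
Gen 5 (s2^-1): strand 2 crosses under strand 3. Perm now: [1 3 2]
Gen 6 (s2): strand 3 crosses over strand 2. Perm now: [1 2 3]
Gen 7 (s1): strand 1 crosses over strand 2. Perm now: [2 1 3]
Gen 8 (s1^-1): strand 2 crosses under strand 1. Perm now: [1 2 3]
Gen 9 (s1): strand 1 crosses over strand 2. Perm now: [2 1 3]
Gen 10 (s2): strand 1 crosses over strand 3. Perm now: [2 3 1]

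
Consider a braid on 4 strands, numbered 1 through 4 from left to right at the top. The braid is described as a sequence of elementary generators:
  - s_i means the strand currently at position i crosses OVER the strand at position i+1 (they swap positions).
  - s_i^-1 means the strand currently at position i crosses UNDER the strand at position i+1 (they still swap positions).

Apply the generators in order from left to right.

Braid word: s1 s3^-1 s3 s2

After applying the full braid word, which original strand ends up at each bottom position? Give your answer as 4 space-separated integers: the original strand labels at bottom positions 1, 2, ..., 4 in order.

Gen 1 (s1): strand 1 crosses over strand 2. Perm now: [2 1 3 4]
Gen 2 (s3^-1): strand 3 crosses under strand 4. Perm now: [2 1 4 3]
Gen 3 (s3): strand 4 crosses over strand 3. Perm now: [2 1 3 4]
Gen 4 (s2): strand 1 crosses over strand 3. Perm now: [2 3 1 4]

Answer: 2 3 1 4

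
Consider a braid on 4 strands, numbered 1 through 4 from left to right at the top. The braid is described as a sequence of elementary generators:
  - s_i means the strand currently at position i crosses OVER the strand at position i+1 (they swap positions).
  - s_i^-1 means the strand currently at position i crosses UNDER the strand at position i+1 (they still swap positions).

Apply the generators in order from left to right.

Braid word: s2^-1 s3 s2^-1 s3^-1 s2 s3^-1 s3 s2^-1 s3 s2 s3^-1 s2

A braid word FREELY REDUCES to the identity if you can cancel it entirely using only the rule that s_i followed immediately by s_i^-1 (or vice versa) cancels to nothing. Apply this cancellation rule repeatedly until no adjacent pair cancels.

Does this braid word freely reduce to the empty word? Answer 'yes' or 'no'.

Gen 1 (s2^-1): push. Stack: [s2^-1]
Gen 2 (s3): push. Stack: [s2^-1 s3]
Gen 3 (s2^-1): push. Stack: [s2^-1 s3 s2^-1]
Gen 4 (s3^-1): push. Stack: [s2^-1 s3 s2^-1 s3^-1]
Gen 5 (s2): push. Stack: [s2^-1 s3 s2^-1 s3^-1 s2]
Gen 6 (s3^-1): push. Stack: [s2^-1 s3 s2^-1 s3^-1 s2 s3^-1]
Gen 7 (s3): cancels prior s3^-1. Stack: [s2^-1 s3 s2^-1 s3^-1 s2]
Gen 8 (s2^-1): cancels prior s2. Stack: [s2^-1 s3 s2^-1 s3^-1]
Gen 9 (s3): cancels prior s3^-1. Stack: [s2^-1 s3 s2^-1]
Gen 10 (s2): cancels prior s2^-1. Stack: [s2^-1 s3]
Gen 11 (s3^-1): cancels prior s3. Stack: [s2^-1]
Gen 12 (s2): cancels prior s2^-1. Stack: []
Reduced word: (empty)

Answer: yes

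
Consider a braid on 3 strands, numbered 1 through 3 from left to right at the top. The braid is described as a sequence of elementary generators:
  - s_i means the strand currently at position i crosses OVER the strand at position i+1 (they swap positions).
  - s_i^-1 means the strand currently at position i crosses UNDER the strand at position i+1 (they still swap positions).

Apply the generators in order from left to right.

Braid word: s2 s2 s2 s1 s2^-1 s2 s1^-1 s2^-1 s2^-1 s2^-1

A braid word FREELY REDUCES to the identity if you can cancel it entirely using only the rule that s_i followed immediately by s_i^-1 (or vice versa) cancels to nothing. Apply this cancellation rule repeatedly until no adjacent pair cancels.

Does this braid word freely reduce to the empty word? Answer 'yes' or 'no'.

Answer: yes

Derivation:
Gen 1 (s2): push. Stack: [s2]
Gen 2 (s2): push. Stack: [s2 s2]
Gen 3 (s2): push. Stack: [s2 s2 s2]
Gen 4 (s1): push. Stack: [s2 s2 s2 s1]
Gen 5 (s2^-1): push. Stack: [s2 s2 s2 s1 s2^-1]
Gen 6 (s2): cancels prior s2^-1. Stack: [s2 s2 s2 s1]
Gen 7 (s1^-1): cancels prior s1. Stack: [s2 s2 s2]
Gen 8 (s2^-1): cancels prior s2. Stack: [s2 s2]
Gen 9 (s2^-1): cancels prior s2. Stack: [s2]
Gen 10 (s2^-1): cancels prior s2. Stack: []
Reduced word: (empty)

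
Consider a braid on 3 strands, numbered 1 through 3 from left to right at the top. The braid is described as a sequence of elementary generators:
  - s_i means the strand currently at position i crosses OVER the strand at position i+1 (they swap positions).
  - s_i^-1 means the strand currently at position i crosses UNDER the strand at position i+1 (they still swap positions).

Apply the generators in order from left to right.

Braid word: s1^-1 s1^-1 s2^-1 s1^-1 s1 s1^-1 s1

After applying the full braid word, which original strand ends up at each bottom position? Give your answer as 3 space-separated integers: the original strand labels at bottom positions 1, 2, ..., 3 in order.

Gen 1 (s1^-1): strand 1 crosses under strand 2. Perm now: [2 1 3]
Gen 2 (s1^-1): strand 2 crosses under strand 1. Perm now: [1 2 3]
Gen 3 (s2^-1): strand 2 crosses under strand 3. Perm now: [1 3 2]
Gen 4 (s1^-1): strand 1 crosses under strand 3. Perm now: [3 1 2]
Gen 5 (s1): strand 3 crosses over strand 1. Perm now: [1 3 2]
Gen 6 (s1^-1): strand 1 crosses under strand 3. Perm now: [3 1 2]
Gen 7 (s1): strand 3 crosses over strand 1. Perm now: [1 3 2]

Answer: 1 3 2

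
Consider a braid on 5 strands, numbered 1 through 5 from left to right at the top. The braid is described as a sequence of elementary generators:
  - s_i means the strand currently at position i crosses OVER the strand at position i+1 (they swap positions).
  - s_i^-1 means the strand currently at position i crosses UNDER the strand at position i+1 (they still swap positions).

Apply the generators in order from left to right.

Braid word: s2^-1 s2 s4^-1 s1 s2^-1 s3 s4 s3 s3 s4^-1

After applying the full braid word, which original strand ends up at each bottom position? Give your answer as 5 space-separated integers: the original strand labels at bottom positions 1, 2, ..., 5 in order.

Gen 1 (s2^-1): strand 2 crosses under strand 3. Perm now: [1 3 2 4 5]
Gen 2 (s2): strand 3 crosses over strand 2. Perm now: [1 2 3 4 5]
Gen 3 (s4^-1): strand 4 crosses under strand 5. Perm now: [1 2 3 5 4]
Gen 4 (s1): strand 1 crosses over strand 2. Perm now: [2 1 3 5 4]
Gen 5 (s2^-1): strand 1 crosses under strand 3. Perm now: [2 3 1 5 4]
Gen 6 (s3): strand 1 crosses over strand 5. Perm now: [2 3 5 1 4]
Gen 7 (s4): strand 1 crosses over strand 4. Perm now: [2 3 5 4 1]
Gen 8 (s3): strand 5 crosses over strand 4. Perm now: [2 3 4 5 1]
Gen 9 (s3): strand 4 crosses over strand 5. Perm now: [2 3 5 4 1]
Gen 10 (s4^-1): strand 4 crosses under strand 1. Perm now: [2 3 5 1 4]

Answer: 2 3 5 1 4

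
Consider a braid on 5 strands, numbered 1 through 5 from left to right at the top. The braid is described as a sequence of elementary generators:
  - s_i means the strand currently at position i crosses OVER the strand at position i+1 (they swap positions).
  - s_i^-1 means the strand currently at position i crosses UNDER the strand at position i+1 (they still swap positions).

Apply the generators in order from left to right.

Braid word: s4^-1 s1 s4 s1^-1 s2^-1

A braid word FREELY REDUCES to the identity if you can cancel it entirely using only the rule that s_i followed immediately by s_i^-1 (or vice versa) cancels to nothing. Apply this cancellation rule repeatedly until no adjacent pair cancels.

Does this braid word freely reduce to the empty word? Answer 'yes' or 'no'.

Gen 1 (s4^-1): push. Stack: [s4^-1]
Gen 2 (s1): push. Stack: [s4^-1 s1]
Gen 3 (s4): push. Stack: [s4^-1 s1 s4]
Gen 4 (s1^-1): push. Stack: [s4^-1 s1 s4 s1^-1]
Gen 5 (s2^-1): push. Stack: [s4^-1 s1 s4 s1^-1 s2^-1]
Reduced word: s4^-1 s1 s4 s1^-1 s2^-1

Answer: no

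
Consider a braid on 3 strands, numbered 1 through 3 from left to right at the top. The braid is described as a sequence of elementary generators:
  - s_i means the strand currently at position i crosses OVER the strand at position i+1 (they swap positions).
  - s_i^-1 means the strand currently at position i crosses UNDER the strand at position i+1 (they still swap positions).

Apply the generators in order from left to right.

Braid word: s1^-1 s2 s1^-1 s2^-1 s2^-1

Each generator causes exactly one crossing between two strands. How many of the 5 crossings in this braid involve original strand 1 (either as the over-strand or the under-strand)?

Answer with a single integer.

Answer: 4

Derivation:
Gen 1: crossing 1x2. Involves strand 1? yes. Count so far: 1
Gen 2: crossing 1x3. Involves strand 1? yes. Count so far: 2
Gen 3: crossing 2x3. Involves strand 1? no. Count so far: 2
Gen 4: crossing 2x1. Involves strand 1? yes. Count so far: 3
Gen 5: crossing 1x2. Involves strand 1? yes. Count so far: 4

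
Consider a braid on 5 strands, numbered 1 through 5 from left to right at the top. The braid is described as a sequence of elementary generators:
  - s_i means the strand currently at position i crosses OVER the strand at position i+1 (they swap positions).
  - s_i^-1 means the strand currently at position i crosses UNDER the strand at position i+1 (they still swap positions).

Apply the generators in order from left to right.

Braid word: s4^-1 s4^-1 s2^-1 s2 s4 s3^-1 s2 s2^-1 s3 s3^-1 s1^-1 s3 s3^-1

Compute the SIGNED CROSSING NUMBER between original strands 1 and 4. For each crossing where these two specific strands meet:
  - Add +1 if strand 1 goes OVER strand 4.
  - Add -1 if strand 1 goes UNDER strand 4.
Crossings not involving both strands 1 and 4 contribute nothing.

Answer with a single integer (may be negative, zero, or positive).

Answer: 0

Derivation:
Gen 1: crossing 4x5. Both 1&4? no. Sum: 0
Gen 2: crossing 5x4. Both 1&4? no. Sum: 0
Gen 3: crossing 2x3. Both 1&4? no. Sum: 0
Gen 4: crossing 3x2. Both 1&4? no. Sum: 0
Gen 5: crossing 4x5. Both 1&4? no. Sum: 0
Gen 6: crossing 3x5. Both 1&4? no. Sum: 0
Gen 7: crossing 2x5. Both 1&4? no. Sum: 0
Gen 8: crossing 5x2. Both 1&4? no. Sum: 0
Gen 9: crossing 5x3. Both 1&4? no. Sum: 0
Gen 10: crossing 3x5. Both 1&4? no. Sum: 0
Gen 11: crossing 1x2. Both 1&4? no. Sum: 0
Gen 12: crossing 5x3. Both 1&4? no. Sum: 0
Gen 13: crossing 3x5. Both 1&4? no. Sum: 0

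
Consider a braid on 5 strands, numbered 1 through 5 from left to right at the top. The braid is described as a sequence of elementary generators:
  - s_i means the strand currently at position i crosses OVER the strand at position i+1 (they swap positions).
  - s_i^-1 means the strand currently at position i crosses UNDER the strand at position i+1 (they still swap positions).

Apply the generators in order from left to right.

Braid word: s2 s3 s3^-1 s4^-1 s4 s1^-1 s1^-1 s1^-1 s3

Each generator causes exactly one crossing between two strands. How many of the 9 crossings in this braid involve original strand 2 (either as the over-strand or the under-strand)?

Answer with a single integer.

Gen 1: crossing 2x3. Involves strand 2? yes. Count so far: 1
Gen 2: crossing 2x4. Involves strand 2? yes. Count so far: 2
Gen 3: crossing 4x2. Involves strand 2? yes. Count so far: 3
Gen 4: crossing 4x5. Involves strand 2? no. Count so far: 3
Gen 5: crossing 5x4. Involves strand 2? no. Count so far: 3
Gen 6: crossing 1x3. Involves strand 2? no. Count so far: 3
Gen 7: crossing 3x1. Involves strand 2? no. Count so far: 3
Gen 8: crossing 1x3. Involves strand 2? no. Count so far: 3
Gen 9: crossing 2x4. Involves strand 2? yes. Count so far: 4

Answer: 4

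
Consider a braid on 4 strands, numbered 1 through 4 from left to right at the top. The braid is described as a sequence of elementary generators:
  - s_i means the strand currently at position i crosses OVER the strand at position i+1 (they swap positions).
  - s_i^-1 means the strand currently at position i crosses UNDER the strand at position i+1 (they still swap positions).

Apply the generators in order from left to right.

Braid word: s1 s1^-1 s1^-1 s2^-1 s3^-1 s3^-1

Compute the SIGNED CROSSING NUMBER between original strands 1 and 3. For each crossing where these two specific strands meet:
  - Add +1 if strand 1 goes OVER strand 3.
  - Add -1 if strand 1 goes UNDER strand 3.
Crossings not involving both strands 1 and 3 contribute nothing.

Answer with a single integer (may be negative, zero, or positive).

Gen 1: crossing 1x2. Both 1&3? no. Sum: 0
Gen 2: crossing 2x1. Both 1&3? no. Sum: 0
Gen 3: crossing 1x2. Both 1&3? no. Sum: 0
Gen 4: 1 under 3. Both 1&3? yes. Contrib: -1. Sum: -1
Gen 5: crossing 1x4. Both 1&3? no. Sum: -1
Gen 6: crossing 4x1. Both 1&3? no. Sum: -1

Answer: -1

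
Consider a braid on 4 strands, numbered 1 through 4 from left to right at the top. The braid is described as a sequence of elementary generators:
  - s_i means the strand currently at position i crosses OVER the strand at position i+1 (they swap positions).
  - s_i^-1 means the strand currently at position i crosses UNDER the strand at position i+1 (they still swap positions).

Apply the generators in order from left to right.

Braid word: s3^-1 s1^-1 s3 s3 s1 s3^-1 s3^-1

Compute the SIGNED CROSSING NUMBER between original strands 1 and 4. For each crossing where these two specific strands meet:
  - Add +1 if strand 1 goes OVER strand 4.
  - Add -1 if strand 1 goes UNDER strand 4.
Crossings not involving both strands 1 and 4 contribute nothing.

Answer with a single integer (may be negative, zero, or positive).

Answer: 0

Derivation:
Gen 1: crossing 3x4. Both 1&4? no. Sum: 0
Gen 2: crossing 1x2. Both 1&4? no. Sum: 0
Gen 3: crossing 4x3. Both 1&4? no. Sum: 0
Gen 4: crossing 3x4. Both 1&4? no. Sum: 0
Gen 5: crossing 2x1. Both 1&4? no. Sum: 0
Gen 6: crossing 4x3. Both 1&4? no. Sum: 0
Gen 7: crossing 3x4. Both 1&4? no. Sum: 0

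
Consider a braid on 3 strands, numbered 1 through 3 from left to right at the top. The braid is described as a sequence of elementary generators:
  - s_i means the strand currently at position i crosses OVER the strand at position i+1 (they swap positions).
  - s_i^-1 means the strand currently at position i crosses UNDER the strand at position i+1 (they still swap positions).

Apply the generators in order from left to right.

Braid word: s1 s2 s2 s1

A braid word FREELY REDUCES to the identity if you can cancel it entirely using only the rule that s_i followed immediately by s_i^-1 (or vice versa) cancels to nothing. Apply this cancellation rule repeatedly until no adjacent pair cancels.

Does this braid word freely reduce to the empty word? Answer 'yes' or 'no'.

Answer: no

Derivation:
Gen 1 (s1): push. Stack: [s1]
Gen 2 (s2): push. Stack: [s1 s2]
Gen 3 (s2): push. Stack: [s1 s2 s2]
Gen 4 (s1): push. Stack: [s1 s2 s2 s1]
Reduced word: s1 s2 s2 s1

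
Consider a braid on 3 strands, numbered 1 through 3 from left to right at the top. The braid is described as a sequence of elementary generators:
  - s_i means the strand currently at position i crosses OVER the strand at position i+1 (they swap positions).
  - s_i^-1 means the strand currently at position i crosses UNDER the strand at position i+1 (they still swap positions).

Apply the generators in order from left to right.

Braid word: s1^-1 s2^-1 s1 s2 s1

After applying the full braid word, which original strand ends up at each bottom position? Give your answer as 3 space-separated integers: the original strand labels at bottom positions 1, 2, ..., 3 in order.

Gen 1 (s1^-1): strand 1 crosses under strand 2. Perm now: [2 1 3]
Gen 2 (s2^-1): strand 1 crosses under strand 3. Perm now: [2 3 1]
Gen 3 (s1): strand 2 crosses over strand 3. Perm now: [3 2 1]
Gen 4 (s2): strand 2 crosses over strand 1. Perm now: [3 1 2]
Gen 5 (s1): strand 3 crosses over strand 1. Perm now: [1 3 2]

Answer: 1 3 2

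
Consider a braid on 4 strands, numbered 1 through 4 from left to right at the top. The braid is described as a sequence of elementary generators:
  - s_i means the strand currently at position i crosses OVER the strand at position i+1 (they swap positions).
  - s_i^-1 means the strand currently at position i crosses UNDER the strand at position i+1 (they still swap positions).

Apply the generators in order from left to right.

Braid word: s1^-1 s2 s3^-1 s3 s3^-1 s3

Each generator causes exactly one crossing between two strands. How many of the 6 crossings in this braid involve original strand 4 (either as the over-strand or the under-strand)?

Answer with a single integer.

Answer: 4

Derivation:
Gen 1: crossing 1x2. Involves strand 4? no. Count so far: 0
Gen 2: crossing 1x3. Involves strand 4? no. Count so far: 0
Gen 3: crossing 1x4. Involves strand 4? yes. Count so far: 1
Gen 4: crossing 4x1. Involves strand 4? yes. Count so far: 2
Gen 5: crossing 1x4. Involves strand 4? yes. Count so far: 3
Gen 6: crossing 4x1. Involves strand 4? yes. Count so far: 4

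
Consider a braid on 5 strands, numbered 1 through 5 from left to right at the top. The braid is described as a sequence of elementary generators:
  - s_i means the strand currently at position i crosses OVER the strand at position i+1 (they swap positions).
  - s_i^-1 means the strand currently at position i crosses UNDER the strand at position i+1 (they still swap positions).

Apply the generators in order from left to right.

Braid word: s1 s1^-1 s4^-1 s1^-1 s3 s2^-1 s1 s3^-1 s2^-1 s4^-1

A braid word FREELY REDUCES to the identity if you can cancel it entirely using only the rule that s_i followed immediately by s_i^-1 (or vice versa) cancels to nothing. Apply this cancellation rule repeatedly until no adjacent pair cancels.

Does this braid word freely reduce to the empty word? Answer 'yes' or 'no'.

Answer: no

Derivation:
Gen 1 (s1): push. Stack: [s1]
Gen 2 (s1^-1): cancels prior s1. Stack: []
Gen 3 (s4^-1): push. Stack: [s4^-1]
Gen 4 (s1^-1): push. Stack: [s4^-1 s1^-1]
Gen 5 (s3): push. Stack: [s4^-1 s1^-1 s3]
Gen 6 (s2^-1): push. Stack: [s4^-1 s1^-1 s3 s2^-1]
Gen 7 (s1): push. Stack: [s4^-1 s1^-1 s3 s2^-1 s1]
Gen 8 (s3^-1): push. Stack: [s4^-1 s1^-1 s3 s2^-1 s1 s3^-1]
Gen 9 (s2^-1): push. Stack: [s4^-1 s1^-1 s3 s2^-1 s1 s3^-1 s2^-1]
Gen 10 (s4^-1): push. Stack: [s4^-1 s1^-1 s3 s2^-1 s1 s3^-1 s2^-1 s4^-1]
Reduced word: s4^-1 s1^-1 s3 s2^-1 s1 s3^-1 s2^-1 s4^-1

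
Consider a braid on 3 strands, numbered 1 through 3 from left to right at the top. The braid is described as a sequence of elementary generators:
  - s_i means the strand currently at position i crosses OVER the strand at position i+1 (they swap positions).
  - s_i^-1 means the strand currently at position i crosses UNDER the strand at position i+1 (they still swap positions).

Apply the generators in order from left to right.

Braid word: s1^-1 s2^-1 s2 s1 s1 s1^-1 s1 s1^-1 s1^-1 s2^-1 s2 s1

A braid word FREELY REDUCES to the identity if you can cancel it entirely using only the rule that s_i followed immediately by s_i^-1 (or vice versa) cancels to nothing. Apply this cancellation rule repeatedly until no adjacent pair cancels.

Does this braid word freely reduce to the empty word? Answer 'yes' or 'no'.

Gen 1 (s1^-1): push. Stack: [s1^-1]
Gen 2 (s2^-1): push. Stack: [s1^-1 s2^-1]
Gen 3 (s2): cancels prior s2^-1. Stack: [s1^-1]
Gen 4 (s1): cancels prior s1^-1. Stack: []
Gen 5 (s1): push. Stack: [s1]
Gen 6 (s1^-1): cancels prior s1. Stack: []
Gen 7 (s1): push. Stack: [s1]
Gen 8 (s1^-1): cancels prior s1. Stack: []
Gen 9 (s1^-1): push. Stack: [s1^-1]
Gen 10 (s2^-1): push. Stack: [s1^-1 s2^-1]
Gen 11 (s2): cancels prior s2^-1. Stack: [s1^-1]
Gen 12 (s1): cancels prior s1^-1. Stack: []
Reduced word: (empty)

Answer: yes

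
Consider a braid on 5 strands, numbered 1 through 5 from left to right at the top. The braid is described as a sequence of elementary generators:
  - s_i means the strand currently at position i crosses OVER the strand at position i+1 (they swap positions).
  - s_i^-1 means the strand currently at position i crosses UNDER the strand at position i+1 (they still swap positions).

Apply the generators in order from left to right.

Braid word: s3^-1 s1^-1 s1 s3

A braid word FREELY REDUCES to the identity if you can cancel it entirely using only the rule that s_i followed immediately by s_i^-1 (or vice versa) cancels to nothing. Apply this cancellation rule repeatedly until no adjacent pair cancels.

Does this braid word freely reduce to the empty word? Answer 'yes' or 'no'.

Gen 1 (s3^-1): push. Stack: [s3^-1]
Gen 2 (s1^-1): push. Stack: [s3^-1 s1^-1]
Gen 3 (s1): cancels prior s1^-1. Stack: [s3^-1]
Gen 4 (s3): cancels prior s3^-1. Stack: []
Reduced word: (empty)

Answer: yes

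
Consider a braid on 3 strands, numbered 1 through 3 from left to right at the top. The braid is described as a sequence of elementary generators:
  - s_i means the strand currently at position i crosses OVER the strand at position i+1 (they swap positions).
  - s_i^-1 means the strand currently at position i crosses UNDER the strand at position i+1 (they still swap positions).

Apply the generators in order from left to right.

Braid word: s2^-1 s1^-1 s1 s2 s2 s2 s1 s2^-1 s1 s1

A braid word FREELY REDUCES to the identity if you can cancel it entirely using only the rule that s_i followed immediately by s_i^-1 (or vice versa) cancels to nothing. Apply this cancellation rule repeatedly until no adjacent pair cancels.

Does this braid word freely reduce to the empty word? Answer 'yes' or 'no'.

Answer: no

Derivation:
Gen 1 (s2^-1): push. Stack: [s2^-1]
Gen 2 (s1^-1): push. Stack: [s2^-1 s1^-1]
Gen 3 (s1): cancels prior s1^-1. Stack: [s2^-1]
Gen 4 (s2): cancels prior s2^-1. Stack: []
Gen 5 (s2): push. Stack: [s2]
Gen 6 (s2): push. Stack: [s2 s2]
Gen 7 (s1): push. Stack: [s2 s2 s1]
Gen 8 (s2^-1): push. Stack: [s2 s2 s1 s2^-1]
Gen 9 (s1): push. Stack: [s2 s2 s1 s2^-1 s1]
Gen 10 (s1): push. Stack: [s2 s2 s1 s2^-1 s1 s1]
Reduced word: s2 s2 s1 s2^-1 s1 s1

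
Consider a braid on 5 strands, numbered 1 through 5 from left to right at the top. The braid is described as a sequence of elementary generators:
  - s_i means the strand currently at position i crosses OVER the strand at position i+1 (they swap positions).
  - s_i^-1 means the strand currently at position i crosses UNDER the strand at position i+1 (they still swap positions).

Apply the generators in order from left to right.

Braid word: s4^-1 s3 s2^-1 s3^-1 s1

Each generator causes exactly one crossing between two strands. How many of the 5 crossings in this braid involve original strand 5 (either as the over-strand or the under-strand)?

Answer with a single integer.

Gen 1: crossing 4x5. Involves strand 5? yes. Count so far: 1
Gen 2: crossing 3x5. Involves strand 5? yes. Count so far: 2
Gen 3: crossing 2x5. Involves strand 5? yes. Count so far: 3
Gen 4: crossing 2x3. Involves strand 5? no. Count so far: 3
Gen 5: crossing 1x5. Involves strand 5? yes. Count so far: 4

Answer: 4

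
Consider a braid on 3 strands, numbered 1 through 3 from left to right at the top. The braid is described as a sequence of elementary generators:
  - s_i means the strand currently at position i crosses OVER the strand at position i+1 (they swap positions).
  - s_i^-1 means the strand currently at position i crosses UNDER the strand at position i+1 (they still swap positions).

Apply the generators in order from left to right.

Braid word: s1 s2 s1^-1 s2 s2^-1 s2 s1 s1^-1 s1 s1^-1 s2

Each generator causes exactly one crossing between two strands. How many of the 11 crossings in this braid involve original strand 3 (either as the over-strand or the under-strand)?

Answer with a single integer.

Gen 1: crossing 1x2. Involves strand 3? no. Count so far: 0
Gen 2: crossing 1x3. Involves strand 3? yes. Count so far: 1
Gen 3: crossing 2x3. Involves strand 3? yes. Count so far: 2
Gen 4: crossing 2x1. Involves strand 3? no. Count so far: 2
Gen 5: crossing 1x2. Involves strand 3? no. Count so far: 2
Gen 6: crossing 2x1. Involves strand 3? no. Count so far: 2
Gen 7: crossing 3x1. Involves strand 3? yes. Count so far: 3
Gen 8: crossing 1x3. Involves strand 3? yes. Count so far: 4
Gen 9: crossing 3x1. Involves strand 3? yes. Count so far: 5
Gen 10: crossing 1x3. Involves strand 3? yes. Count so far: 6
Gen 11: crossing 1x2. Involves strand 3? no. Count so far: 6

Answer: 6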